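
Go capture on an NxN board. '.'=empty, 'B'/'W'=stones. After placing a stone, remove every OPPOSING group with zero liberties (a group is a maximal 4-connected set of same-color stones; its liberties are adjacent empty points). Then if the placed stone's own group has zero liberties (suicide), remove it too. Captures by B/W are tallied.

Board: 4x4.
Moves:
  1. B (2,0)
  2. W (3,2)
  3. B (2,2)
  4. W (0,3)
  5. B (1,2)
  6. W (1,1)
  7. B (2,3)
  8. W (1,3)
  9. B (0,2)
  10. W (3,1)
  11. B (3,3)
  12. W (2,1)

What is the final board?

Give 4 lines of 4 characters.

Move 1: B@(2,0) -> caps B=0 W=0
Move 2: W@(3,2) -> caps B=0 W=0
Move 3: B@(2,2) -> caps B=0 W=0
Move 4: W@(0,3) -> caps B=0 W=0
Move 5: B@(1,2) -> caps B=0 W=0
Move 6: W@(1,1) -> caps B=0 W=0
Move 7: B@(2,3) -> caps B=0 W=0
Move 8: W@(1,3) -> caps B=0 W=0
Move 9: B@(0,2) -> caps B=2 W=0
Move 10: W@(3,1) -> caps B=2 W=0
Move 11: B@(3,3) -> caps B=2 W=0
Move 12: W@(2,1) -> caps B=2 W=0

Answer: ..B.
.WB.
BWBB
.WWB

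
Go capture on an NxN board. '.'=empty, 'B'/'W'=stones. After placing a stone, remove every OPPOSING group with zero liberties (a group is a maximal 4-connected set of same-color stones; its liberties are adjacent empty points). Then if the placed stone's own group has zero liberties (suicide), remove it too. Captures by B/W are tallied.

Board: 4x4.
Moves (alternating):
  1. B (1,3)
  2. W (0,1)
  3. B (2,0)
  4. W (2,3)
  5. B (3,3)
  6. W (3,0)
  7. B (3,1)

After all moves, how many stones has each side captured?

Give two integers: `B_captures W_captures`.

Move 1: B@(1,3) -> caps B=0 W=0
Move 2: W@(0,1) -> caps B=0 W=0
Move 3: B@(2,0) -> caps B=0 W=0
Move 4: W@(2,3) -> caps B=0 W=0
Move 5: B@(3,3) -> caps B=0 W=0
Move 6: W@(3,0) -> caps B=0 W=0
Move 7: B@(3,1) -> caps B=1 W=0

Answer: 1 0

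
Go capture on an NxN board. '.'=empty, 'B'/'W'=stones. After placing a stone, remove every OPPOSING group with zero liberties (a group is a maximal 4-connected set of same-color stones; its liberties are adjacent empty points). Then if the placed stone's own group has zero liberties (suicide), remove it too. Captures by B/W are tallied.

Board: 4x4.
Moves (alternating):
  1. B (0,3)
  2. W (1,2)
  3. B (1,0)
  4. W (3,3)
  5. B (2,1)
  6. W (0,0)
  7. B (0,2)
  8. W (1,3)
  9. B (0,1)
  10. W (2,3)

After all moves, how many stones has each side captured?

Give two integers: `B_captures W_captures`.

Answer: 1 0

Derivation:
Move 1: B@(0,3) -> caps B=0 W=0
Move 2: W@(1,2) -> caps B=0 W=0
Move 3: B@(1,0) -> caps B=0 W=0
Move 4: W@(3,3) -> caps B=0 W=0
Move 5: B@(2,1) -> caps B=0 W=0
Move 6: W@(0,0) -> caps B=0 W=0
Move 7: B@(0,2) -> caps B=0 W=0
Move 8: W@(1,3) -> caps B=0 W=0
Move 9: B@(0,1) -> caps B=1 W=0
Move 10: W@(2,3) -> caps B=1 W=0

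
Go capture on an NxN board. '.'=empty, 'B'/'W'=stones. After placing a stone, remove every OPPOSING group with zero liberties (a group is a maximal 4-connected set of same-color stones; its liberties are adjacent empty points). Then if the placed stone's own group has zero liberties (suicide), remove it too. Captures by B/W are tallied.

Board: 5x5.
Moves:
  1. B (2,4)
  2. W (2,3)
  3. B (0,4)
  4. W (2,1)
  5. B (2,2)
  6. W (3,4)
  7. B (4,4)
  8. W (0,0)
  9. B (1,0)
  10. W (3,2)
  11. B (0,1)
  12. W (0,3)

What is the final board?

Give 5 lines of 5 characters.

Answer: .B.WB
B....
.WBWB
..W.W
....B

Derivation:
Move 1: B@(2,4) -> caps B=0 W=0
Move 2: W@(2,3) -> caps B=0 W=0
Move 3: B@(0,4) -> caps B=0 W=0
Move 4: W@(2,1) -> caps B=0 W=0
Move 5: B@(2,2) -> caps B=0 W=0
Move 6: W@(3,4) -> caps B=0 W=0
Move 7: B@(4,4) -> caps B=0 W=0
Move 8: W@(0,0) -> caps B=0 W=0
Move 9: B@(1,0) -> caps B=0 W=0
Move 10: W@(3,2) -> caps B=0 W=0
Move 11: B@(0,1) -> caps B=1 W=0
Move 12: W@(0,3) -> caps B=1 W=0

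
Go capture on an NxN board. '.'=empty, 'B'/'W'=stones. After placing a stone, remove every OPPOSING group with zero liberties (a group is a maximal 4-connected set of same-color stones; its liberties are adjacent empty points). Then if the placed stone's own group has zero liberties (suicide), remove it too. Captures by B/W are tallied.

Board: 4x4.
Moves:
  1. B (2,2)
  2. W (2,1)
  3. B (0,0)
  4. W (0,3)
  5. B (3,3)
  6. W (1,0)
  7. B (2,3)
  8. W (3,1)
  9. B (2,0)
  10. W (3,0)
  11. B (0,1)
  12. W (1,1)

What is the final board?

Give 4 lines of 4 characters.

Answer: BB.W
WW..
.WBB
WW.B

Derivation:
Move 1: B@(2,2) -> caps B=0 W=0
Move 2: W@(2,1) -> caps B=0 W=0
Move 3: B@(0,0) -> caps B=0 W=0
Move 4: W@(0,3) -> caps B=0 W=0
Move 5: B@(3,3) -> caps B=0 W=0
Move 6: W@(1,0) -> caps B=0 W=0
Move 7: B@(2,3) -> caps B=0 W=0
Move 8: W@(3,1) -> caps B=0 W=0
Move 9: B@(2,0) -> caps B=0 W=0
Move 10: W@(3,0) -> caps B=0 W=1
Move 11: B@(0,1) -> caps B=0 W=1
Move 12: W@(1,1) -> caps B=0 W=1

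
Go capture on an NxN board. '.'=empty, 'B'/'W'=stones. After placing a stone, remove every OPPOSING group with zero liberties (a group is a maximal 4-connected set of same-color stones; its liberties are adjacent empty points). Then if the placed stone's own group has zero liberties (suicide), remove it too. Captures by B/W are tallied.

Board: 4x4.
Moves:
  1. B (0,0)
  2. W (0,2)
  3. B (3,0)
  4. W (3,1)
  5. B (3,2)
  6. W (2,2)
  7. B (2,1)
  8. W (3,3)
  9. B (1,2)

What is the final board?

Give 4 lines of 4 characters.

Answer: B.W.
..B.
.BW.
B.BW

Derivation:
Move 1: B@(0,0) -> caps B=0 W=0
Move 2: W@(0,2) -> caps B=0 W=0
Move 3: B@(3,0) -> caps B=0 W=0
Move 4: W@(3,1) -> caps B=0 W=0
Move 5: B@(3,2) -> caps B=0 W=0
Move 6: W@(2,2) -> caps B=0 W=0
Move 7: B@(2,1) -> caps B=1 W=0
Move 8: W@(3,3) -> caps B=1 W=0
Move 9: B@(1,2) -> caps B=1 W=0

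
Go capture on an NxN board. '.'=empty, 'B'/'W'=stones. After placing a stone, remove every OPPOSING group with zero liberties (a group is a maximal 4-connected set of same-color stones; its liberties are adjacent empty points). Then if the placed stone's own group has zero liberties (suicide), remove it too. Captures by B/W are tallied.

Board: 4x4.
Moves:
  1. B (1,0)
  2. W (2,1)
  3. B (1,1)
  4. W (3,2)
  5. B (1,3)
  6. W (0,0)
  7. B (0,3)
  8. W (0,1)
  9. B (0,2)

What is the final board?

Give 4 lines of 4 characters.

Move 1: B@(1,0) -> caps B=0 W=0
Move 2: W@(2,1) -> caps B=0 W=0
Move 3: B@(1,1) -> caps B=0 W=0
Move 4: W@(3,2) -> caps B=0 W=0
Move 5: B@(1,3) -> caps B=0 W=0
Move 6: W@(0,0) -> caps B=0 W=0
Move 7: B@(0,3) -> caps B=0 W=0
Move 8: W@(0,1) -> caps B=0 W=0
Move 9: B@(0,2) -> caps B=2 W=0

Answer: ..BB
BB.B
.W..
..W.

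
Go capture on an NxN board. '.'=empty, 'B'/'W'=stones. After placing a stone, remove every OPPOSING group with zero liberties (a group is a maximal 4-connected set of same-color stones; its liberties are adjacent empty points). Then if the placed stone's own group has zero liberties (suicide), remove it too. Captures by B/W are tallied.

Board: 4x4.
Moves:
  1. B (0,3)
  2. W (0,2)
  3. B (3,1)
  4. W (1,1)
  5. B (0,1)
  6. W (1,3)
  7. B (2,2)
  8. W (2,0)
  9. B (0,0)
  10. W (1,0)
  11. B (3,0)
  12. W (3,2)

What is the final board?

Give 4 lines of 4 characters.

Move 1: B@(0,3) -> caps B=0 W=0
Move 2: W@(0,2) -> caps B=0 W=0
Move 3: B@(3,1) -> caps B=0 W=0
Move 4: W@(1,1) -> caps B=0 W=0
Move 5: B@(0,1) -> caps B=0 W=0
Move 6: W@(1,3) -> caps B=0 W=1
Move 7: B@(2,2) -> caps B=0 W=1
Move 8: W@(2,0) -> caps B=0 W=1
Move 9: B@(0,0) -> caps B=0 W=1
Move 10: W@(1,0) -> caps B=0 W=3
Move 11: B@(3,0) -> caps B=0 W=3
Move 12: W@(3,2) -> caps B=0 W=3

Answer: ..W.
WW.W
W.B.
BBW.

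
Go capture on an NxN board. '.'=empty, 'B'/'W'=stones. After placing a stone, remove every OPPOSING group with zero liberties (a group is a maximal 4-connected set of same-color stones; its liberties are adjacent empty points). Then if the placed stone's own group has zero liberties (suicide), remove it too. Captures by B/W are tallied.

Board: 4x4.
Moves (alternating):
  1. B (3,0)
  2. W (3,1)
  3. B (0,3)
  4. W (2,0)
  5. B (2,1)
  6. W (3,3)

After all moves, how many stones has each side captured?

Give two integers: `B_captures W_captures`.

Move 1: B@(3,0) -> caps B=0 W=0
Move 2: W@(3,1) -> caps B=0 W=0
Move 3: B@(0,3) -> caps B=0 W=0
Move 4: W@(2,0) -> caps B=0 W=1
Move 5: B@(2,1) -> caps B=0 W=1
Move 6: W@(3,3) -> caps B=0 W=1

Answer: 0 1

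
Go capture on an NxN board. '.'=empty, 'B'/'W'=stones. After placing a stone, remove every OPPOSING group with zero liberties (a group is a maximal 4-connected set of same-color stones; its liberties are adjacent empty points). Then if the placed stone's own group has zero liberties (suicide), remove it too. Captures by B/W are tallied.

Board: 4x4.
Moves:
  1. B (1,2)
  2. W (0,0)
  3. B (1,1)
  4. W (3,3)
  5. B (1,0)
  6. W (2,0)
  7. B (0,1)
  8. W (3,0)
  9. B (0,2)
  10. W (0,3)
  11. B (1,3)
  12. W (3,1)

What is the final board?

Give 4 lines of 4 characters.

Move 1: B@(1,2) -> caps B=0 W=0
Move 2: W@(0,0) -> caps B=0 W=0
Move 3: B@(1,1) -> caps B=0 W=0
Move 4: W@(3,3) -> caps B=0 W=0
Move 5: B@(1,0) -> caps B=0 W=0
Move 6: W@(2,0) -> caps B=0 W=0
Move 7: B@(0,1) -> caps B=1 W=0
Move 8: W@(3,0) -> caps B=1 W=0
Move 9: B@(0,2) -> caps B=1 W=0
Move 10: W@(0,3) -> caps B=1 W=0
Move 11: B@(1,3) -> caps B=2 W=0
Move 12: W@(3,1) -> caps B=2 W=0

Answer: .BB.
BBBB
W...
WW.W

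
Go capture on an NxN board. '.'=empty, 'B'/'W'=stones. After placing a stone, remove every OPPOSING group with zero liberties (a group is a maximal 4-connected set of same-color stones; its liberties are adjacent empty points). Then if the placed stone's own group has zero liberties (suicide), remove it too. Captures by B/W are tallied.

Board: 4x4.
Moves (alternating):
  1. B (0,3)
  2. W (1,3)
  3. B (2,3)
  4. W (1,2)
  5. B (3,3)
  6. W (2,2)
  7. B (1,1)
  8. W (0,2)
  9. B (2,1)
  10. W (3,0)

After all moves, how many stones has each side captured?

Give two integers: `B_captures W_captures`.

Move 1: B@(0,3) -> caps B=0 W=0
Move 2: W@(1,3) -> caps B=0 W=0
Move 3: B@(2,3) -> caps B=0 W=0
Move 4: W@(1,2) -> caps B=0 W=0
Move 5: B@(3,3) -> caps B=0 W=0
Move 6: W@(2,2) -> caps B=0 W=0
Move 7: B@(1,1) -> caps B=0 W=0
Move 8: W@(0,2) -> caps B=0 W=1
Move 9: B@(2,1) -> caps B=0 W=1
Move 10: W@(3,0) -> caps B=0 W=1

Answer: 0 1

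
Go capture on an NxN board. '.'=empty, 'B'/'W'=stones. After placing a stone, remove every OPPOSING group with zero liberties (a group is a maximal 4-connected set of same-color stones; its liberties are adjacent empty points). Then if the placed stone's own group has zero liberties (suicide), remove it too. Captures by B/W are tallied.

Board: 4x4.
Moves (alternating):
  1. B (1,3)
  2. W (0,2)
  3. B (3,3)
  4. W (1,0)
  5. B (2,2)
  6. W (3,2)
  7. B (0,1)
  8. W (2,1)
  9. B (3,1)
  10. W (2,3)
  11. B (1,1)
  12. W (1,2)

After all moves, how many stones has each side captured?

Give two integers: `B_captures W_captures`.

Move 1: B@(1,3) -> caps B=0 W=0
Move 2: W@(0,2) -> caps B=0 W=0
Move 3: B@(3,3) -> caps B=0 W=0
Move 4: W@(1,0) -> caps B=0 W=0
Move 5: B@(2,2) -> caps B=0 W=0
Move 6: W@(3,2) -> caps B=0 W=0
Move 7: B@(0,1) -> caps B=0 W=0
Move 8: W@(2,1) -> caps B=0 W=0
Move 9: B@(3,1) -> caps B=1 W=0
Move 10: W@(2,3) -> caps B=1 W=0
Move 11: B@(1,1) -> caps B=1 W=0
Move 12: W@(1,2) -> caps B=1 W=0

Answer: 1 0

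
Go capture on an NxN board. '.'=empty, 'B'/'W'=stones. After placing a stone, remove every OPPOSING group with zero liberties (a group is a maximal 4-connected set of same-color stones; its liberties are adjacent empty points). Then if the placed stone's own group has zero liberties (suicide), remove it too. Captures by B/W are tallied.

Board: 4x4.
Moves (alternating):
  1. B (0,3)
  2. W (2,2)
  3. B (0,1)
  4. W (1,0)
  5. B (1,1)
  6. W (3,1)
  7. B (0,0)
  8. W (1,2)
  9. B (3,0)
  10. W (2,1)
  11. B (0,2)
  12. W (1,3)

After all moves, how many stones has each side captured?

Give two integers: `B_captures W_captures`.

Move 1: B@(0,3) -> caps B=0 W=0
Move 2: W@(2,2) -> caps B=0 W=0
Move 3: B@(0,1) -> caps B=0 W=0
Move 4: W@(1,0) -> caps B=0 W=0
Move 5: B@(1,1) -> caps B=0 W=0
Move 6: W@(3,1) -> caps B=0 W=0
Move 7: B@(0,0) -> caps B=0 W=0
Move 8: W@(1,2) -> caps B=0 W=0
Move 9: B@(3,0) -> caps B=0 W=0
Move 10: W@(2,1) -> caps B=0 W=0
Move 11: B@(0,2) -> caps B=0 W=0
Move 12: W@(1,3) -> caps B=0 W=5

Answer: 0 5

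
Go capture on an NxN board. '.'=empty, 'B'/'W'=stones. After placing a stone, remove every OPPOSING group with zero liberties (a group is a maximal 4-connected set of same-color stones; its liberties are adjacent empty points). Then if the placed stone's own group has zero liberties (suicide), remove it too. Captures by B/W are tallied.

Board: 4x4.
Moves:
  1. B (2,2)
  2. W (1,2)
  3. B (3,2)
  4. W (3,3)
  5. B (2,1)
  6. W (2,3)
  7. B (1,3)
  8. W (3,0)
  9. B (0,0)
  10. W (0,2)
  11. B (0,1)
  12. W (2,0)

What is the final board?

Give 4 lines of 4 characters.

Answer: BBW.
..WB
WBB.
W.B.

Derivation:
Move 1: B@(2,2) -> caps B=0 W=0
Move 2: W@(1,2) -> caps B=0 W=0
Move 3: B@(3,2) -> caps B=0 W=0
Move 4: W@(3,3) -> caps B=0 W=0
Move 5: B@(2,1) -> caps B=0 W=0
Move 6: W@(2,3) -> caps B=0 W=0
Move 7: B@(1,3) -> caps B=2 W=0
Move 8: W@(3,0) -> caps B=2 W=0
Move 9: B@(0,0) -> caps B=2 W=0
Move 10: W@(0,2) -> caps B=2 W=0
Move 11: B@(0,1) -> caps B=2 W=0
Move 12: W@(2,0) -> caps B=2 W=0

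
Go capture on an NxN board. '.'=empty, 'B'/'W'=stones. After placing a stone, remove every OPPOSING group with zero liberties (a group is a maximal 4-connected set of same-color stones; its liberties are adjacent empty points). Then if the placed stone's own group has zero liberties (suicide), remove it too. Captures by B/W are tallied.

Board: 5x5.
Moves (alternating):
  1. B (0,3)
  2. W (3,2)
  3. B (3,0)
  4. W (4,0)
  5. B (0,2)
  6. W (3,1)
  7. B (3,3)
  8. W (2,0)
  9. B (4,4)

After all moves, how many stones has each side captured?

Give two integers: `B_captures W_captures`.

Answer: 0 1

Derivation:
Move 1: B@(0,3) -> caps B=0 W=0
Move 2: W@(3,2) -> caps B=0 W=0
Move 3: B@(3,0) -> caps B=0 W=0
Move 4: W@(4,0) -> caps B=0 W=0
Move 5: B@(0,2) -> caps B=0 W=0
Move 6: W@(3,1) -> caps B=0 W=0
Move 7: B@(3,3) -> caps B=0 W=0
Move 8: W@(2,0) -> caps B=0 W=1
Move 9: B@(4,4) -> caps B=0 W=1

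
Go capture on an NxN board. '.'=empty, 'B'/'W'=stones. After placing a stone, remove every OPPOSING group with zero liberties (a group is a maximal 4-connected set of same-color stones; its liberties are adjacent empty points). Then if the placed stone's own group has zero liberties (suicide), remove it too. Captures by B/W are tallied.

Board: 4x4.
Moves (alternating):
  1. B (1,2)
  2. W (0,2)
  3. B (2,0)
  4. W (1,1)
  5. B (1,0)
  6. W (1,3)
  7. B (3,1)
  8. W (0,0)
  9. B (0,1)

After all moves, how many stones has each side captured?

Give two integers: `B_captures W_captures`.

Move 1: B@(1,2) -> caps B=0 W=0
Move 2: W@(0,2) -> caps B=0 W=0
Move 3: B@(2,0) -> caps B=0 W=0
Move 4: W@(1,1) -> caps B=0 W=0
Move 5: B@(1,0) -> caps B=0 W=0
Move 6: W@(1,3) -> caps B=0 W=0
Move 7: B@(3,1) -> caps B=0 W=0
Move 8: W@(0,0) -> caps B=0 W=0
Move 9: B@(0,1) -> caps B=1 W=0

Answer: 1 0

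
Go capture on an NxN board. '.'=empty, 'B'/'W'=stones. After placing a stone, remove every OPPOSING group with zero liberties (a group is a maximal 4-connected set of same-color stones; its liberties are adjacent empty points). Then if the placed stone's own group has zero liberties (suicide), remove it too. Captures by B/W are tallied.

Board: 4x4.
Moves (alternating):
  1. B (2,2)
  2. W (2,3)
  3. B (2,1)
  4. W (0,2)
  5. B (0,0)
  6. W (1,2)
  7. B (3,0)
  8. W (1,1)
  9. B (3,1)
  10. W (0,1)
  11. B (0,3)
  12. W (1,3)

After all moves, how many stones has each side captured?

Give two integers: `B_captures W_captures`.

Move 1: B@(2,2) -> caps B=0 W=0
Move 2: W@(2,3) -> caps B=0 W=0
Move 3: B@(2,1) -> caps B=0 W=0
Move 4: W@(0,2) -> caps B=0 W=0
Move 5: B@(0,0) -> caps B=0 W=0
Move 6: W@(1,2) -> caps B=0 W=0
Move 7: B@(3,0) -> caps B=0 W=0
Move 8: W@(1,1) -> caps B=0 W=0
Move 9: B@(3,1) -> caps B=0 W=0
Move 10: W@(0,1) -> caps B=0 W=0
Move 11: B@(0,3) -> caps B=0 W=0
Move 12: W@(1,3) -> caps B=0 W=1

Answer: 0 1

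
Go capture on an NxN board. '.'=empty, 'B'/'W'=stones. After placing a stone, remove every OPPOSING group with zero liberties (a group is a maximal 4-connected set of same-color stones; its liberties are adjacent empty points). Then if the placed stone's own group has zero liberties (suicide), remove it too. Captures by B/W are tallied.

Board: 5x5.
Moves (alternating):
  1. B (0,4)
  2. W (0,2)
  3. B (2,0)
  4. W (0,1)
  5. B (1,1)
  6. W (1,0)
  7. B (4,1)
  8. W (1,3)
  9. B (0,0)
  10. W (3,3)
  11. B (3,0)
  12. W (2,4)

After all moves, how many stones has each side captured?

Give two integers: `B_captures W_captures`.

Answer: 1 0

Derivation:
Move 1: B@(0,4) -> caps B=0 W=0
Move 2: W@(0,2) -> caps B=0 W=0
Move 3: B@(2,0) -> caps B=0 W=0
Move 4: W@(0,1) -> caps B=0 W=0
Move 5: B@(1,1) -> caps B=0 W=0
Move 6: W@(1,0) -> caps B=0 W=0
Move 7: B@(4,1) -> caps B=0 W=0
Move 8: W@(1,3) -> caps B=0 W=0
Move 9: B@(0,0) -> caps B=1 W=0
Move 10: W@(3,3) -> caps B=1 W=0
Move 11: B@(3,0) -> caps B=1 W=0
Move 12: W@(2,4) -> caps B=1 W=0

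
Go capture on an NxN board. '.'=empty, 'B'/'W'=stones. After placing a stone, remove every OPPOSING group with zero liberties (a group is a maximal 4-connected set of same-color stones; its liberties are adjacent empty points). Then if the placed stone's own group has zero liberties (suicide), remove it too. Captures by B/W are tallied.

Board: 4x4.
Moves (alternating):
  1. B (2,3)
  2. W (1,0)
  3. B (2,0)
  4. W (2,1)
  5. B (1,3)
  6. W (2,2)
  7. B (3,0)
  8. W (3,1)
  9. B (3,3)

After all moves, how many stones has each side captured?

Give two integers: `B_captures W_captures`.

Move 1: B@(2,3) -> caps B=0 W=0
Move 2: W@(1,0) -> caps B=0 W=0
Move 3: B@(2,0) -> caps B=0 W=0
Move 4: W@(2,1) -> caps B=0 W=0
Move 5: B@(1,3) -> caps B=0 W=0
Move 6: W@(2,2) -> caps B=0 W=0
Move 7: B@(3,0) -> caps B=0 W=0
Move 8: W@(3,1) -> caps B=0 W=2
Move 9: B@(3,3) -> caps B=0 W=2

Answer: 0 2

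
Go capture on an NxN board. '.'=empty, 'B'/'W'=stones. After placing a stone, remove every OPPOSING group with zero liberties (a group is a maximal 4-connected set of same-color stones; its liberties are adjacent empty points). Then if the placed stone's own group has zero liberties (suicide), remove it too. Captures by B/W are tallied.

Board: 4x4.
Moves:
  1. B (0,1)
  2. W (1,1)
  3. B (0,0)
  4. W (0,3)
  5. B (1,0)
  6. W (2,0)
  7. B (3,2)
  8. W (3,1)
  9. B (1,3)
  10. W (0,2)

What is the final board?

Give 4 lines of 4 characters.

Move 1: B@(0,1) -> caps B=0 W=0
Move 2: W@(1,1) -> caps B=0 W=0
Move 3: B@(0,0) -> caps B=0 W=0
Move 4: W@(0,3) -> caps B=0 W=0
Move 5: B@(1,0) -> caps B=0 W=0
Move 6: W@(2,0) -> caps B=0 W=0
Move 7: B@(3,2) -> caps B=0 W=0
Move 8: W@(3,1) -> caps B=0 W=0
Move 9: B@(1,3) -> caps B=0 W=0
Move 10: W@(0,2) -> caps B=0 W=3

Answer: ..WW
.W.B
W...
.WB.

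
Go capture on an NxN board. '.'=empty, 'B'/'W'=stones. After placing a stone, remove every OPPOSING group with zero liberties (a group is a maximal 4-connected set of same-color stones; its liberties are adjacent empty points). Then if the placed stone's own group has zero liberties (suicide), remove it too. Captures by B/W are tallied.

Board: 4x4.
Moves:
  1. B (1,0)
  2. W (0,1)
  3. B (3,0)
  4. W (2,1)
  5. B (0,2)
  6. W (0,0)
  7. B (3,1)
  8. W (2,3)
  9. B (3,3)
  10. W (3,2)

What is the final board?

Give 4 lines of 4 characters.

Answer: WWB.
B...
.W.W
BBW.

Derivation:
Move 1: B@(1,0) -> caps B=0 W=0
Move 2: W@(0,1) -> caps B=0 W=0
Move 3: B@(3,0) -> caps B=0 W=0
Move 4: W@(2,1) -> caps B=0 W=0
Move 5: B@(0,2) -> caps B=0 W=0
Move 6: W@(0,0) -> caps B=0 W=0
Move 7: B@(3,1) -> caps B=0 W=0
Move 8: W@(2,3) -> caps B=0 W=0
Move 9: B@(3,3) -> caps B=0 W=0
Move 10: W@(3,2) -> caps B=0 W=1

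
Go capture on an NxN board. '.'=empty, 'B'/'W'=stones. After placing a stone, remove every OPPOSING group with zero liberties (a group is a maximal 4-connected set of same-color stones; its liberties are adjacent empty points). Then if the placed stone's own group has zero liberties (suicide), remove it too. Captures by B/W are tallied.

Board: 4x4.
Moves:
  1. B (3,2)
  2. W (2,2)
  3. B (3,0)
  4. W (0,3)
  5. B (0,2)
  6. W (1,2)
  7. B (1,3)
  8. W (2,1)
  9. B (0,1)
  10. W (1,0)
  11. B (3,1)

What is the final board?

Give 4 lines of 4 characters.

Answer: .BB.
W.WB
.WW.
BBB.

Derivation:
Move 1: B@(3,2) -> caps B=0 W=0
Move 2: W@(2,2) -> caps B=0 W=0
Move 3: B@(3,0) -> caps B=0 W=0
Move 4: W@(0,3) -> caps B=0 W=0
Move 5: B@(0,2) -> caps B=0 W=0
Move 6: W@(1,2) -> caps B=0 W=0
Move 7: B@(1,3) -> caps B=1 W=0
Move 8: W@(2,1) -> caps B=1 W=0
Move 9: B@(0,1) -> caps B=1 W=0
Move 10: W@(1,0) -> caps B=1 W=0
Move 11: B@(3,1) -> caps B=1 W=0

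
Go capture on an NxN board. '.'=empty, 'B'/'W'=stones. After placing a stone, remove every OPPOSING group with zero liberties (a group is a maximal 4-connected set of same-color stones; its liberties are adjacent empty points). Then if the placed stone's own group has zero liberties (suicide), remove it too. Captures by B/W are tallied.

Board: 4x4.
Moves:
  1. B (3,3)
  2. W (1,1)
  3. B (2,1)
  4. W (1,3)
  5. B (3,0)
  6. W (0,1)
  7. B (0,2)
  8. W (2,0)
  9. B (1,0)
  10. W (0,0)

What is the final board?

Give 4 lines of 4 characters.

Move 1: B@(3,3) -> caps B=0 W=0
Move 2: W@(1,1) -> caps B=0 W=0
Move 3: B@(2,1) -> caps B=0 W=0
Move 4: W@(1,3) -> caps B=0 W=0
Move 5: B@(3,0) -> caps B=0 W=0
Move 6: W@(0,1) -> caps B=0 W=0
Move 7: B@(0,2) -> caps B=0 W=0
Move 8: W@(2,0) -> caps B=0 W=0
Move 9: B@(1,0) -> caps B=1 W=0
Move 10: W@(0,0) -> caps B=1 W=0

Answer: WWB.
BW.W
.B..
B..B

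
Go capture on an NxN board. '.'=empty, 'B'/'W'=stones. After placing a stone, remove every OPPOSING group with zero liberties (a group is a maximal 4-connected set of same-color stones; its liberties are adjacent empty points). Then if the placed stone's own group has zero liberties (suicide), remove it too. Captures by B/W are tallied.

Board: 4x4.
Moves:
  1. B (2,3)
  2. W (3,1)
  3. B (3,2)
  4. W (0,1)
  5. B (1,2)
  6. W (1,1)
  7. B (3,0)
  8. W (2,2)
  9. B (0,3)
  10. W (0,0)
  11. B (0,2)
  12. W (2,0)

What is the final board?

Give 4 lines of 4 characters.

Move 1: B@(2,3) -> caps B=0 W=0
Move 2: W@(3,1) -> caps B=0 W=0
Move 3: B@(3,2) -> caps B=0 W=0
Move 4: W@(0,1) -> caps B=0 W=0
Move 5: B@(1,2) -> caps B=0 W=0
Move 6: W@(1,1) -> caps B=0 W=0
Move 7: B@(3,0) -> caps B=0 W=0
Move 8: W@(2,2) -> caps B=0 W=0
Move 9: B@(0,3) -> caps B=0 W=0
Move 10: W@(0,0) -> caps B=0 W=0
Move 11: B@(0,2) -> caps B=0 W=0
Move 12: W@(2,0) -> caps B=0 W=1

Answer: WWBB
.WB.
W.WB
.WB.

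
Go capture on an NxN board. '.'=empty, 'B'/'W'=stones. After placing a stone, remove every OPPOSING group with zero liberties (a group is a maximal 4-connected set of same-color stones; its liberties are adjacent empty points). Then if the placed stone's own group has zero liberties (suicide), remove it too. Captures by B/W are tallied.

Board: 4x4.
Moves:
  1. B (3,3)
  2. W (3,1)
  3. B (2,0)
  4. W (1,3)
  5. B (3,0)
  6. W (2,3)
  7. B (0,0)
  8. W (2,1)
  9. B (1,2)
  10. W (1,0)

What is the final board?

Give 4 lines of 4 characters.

Answer: B...
W.BW
.W.W
.W.B

Derivation:
Move 1: B@(3,3) -> caps B=0 W=0
Move 2: W@(3,1) -> caps B=0 W=0
Move 3: B@(2,0) -> caps B=0 W=0
Move 4: W@(1,3) -> caps B=0 W=0
Move 5: B@(3,0) -> caps B=0 W=0
Move 6: W@(2,3) -> caps B=0 W=0
Move 7: B@(0,0) -> caps B=0 W=0
Move 8: W@(2,1) -> caps B=0 W=0
Move 9: B@(1,2) -> caps B=0 W=0
Move 10: W@(1,0) -> caps B=0 W=2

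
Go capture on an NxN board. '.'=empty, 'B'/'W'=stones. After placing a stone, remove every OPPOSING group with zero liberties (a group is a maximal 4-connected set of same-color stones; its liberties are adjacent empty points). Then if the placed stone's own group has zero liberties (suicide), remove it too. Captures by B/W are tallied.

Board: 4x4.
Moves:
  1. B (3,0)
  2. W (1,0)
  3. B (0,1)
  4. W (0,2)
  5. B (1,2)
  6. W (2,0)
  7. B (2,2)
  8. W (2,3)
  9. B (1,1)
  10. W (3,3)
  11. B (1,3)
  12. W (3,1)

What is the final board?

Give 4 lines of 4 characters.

Answer: .BW.
WBBB
W.BW
.W.W

Derivation:
Move 1: B@(3,0) -> caps B=0 W=0
Move 2: W@(1,0) -> caps B=0 W=0
Move 3: B@(0,1) -> caps B=0 W=0
Move 4: W@(0,2) -> caps B=0 W=0
Move 5: B@(1,2) -> caps B=0 W=0
Move 6: W@(2,0) -> caps B=0 W=0
Move 7: B@(2,2) -> caps B=0 W=0
Move 8: W@(2,3) -> caps B=0 W=0
Move 9: B@(1,1) -> caps B=0 W=0
Move 10: W@(3,3) -> caps B=0 W=0
Move 11: B@(1,3) -> caps B=0 W=0
Move 12: W@(3,1) -> caps B=0 W=1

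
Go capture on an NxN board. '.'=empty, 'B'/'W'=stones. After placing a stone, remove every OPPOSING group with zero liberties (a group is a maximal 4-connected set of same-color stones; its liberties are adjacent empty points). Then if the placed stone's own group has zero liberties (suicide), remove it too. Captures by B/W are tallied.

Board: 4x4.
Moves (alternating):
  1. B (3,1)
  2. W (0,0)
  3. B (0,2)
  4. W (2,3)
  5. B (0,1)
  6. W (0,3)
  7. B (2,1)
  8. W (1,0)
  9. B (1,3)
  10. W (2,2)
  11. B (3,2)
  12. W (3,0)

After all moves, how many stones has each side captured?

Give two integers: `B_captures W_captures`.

Answer: 1 0

Derivation:
Move 1: B@(3,1) -> caps B=0 W=0
Move 2: W@(0,0) -> caps B=0 W=0
Move 3: B@(0,2) -> caps B=0 W=0
Move 4: W@(2,3) -> caps B=0 W=0
Move 5: B@(0,1) -> caps B=0 W=0
Move 6: W@(0,3) -> caps B=0 W=0
Move 7: B@(2,1) -> caps B=0 W=0
Move 8: W@(1,0) -> caps B=0 W=0
Move 9: B@(1,3) -> caps B=1 W=0
Move 10: W@(2,2) -> caps B=1 W=0
Move 11: B@(3,2) -> caps B=1 W=0
Move 12: W@(3,0) -> caps B=1 W=0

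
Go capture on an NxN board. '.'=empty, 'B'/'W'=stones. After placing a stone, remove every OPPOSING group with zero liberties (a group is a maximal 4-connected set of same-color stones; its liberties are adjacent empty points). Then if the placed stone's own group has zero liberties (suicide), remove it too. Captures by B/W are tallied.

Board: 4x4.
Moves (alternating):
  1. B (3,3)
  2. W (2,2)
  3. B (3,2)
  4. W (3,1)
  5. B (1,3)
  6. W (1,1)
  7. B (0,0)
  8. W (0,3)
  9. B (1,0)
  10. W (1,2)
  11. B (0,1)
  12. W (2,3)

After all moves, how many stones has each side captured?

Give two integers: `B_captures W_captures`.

Answer: 0 3

Derivation:
Move 1: B@(3,3) -> caps B=0 W=0
Move 2: W@(2,2) -> caps B=0 W=0
Move 3: B@(3,2) -> caps B=0 W=0
Move 4: W@(3,1) -> caps B=0 W=0
Move 5: B@(1,3) -> caps B=0 W=0
Move 6: W@(1,1) -> caps B=0 W=0
Move 7: B@(0,0) -> caps B=0 W=0
Move 8: W@(0,3) -> caps B=0 W=0
Move 9: B@(1,0) -> caps B=0 W=0
Move 10: W@(1,2) -> caps B=0 W=0
Move 11: B@(0,1) -> caps B=0 W=0
Move 12: W@(2,3) -> caps B=0 W=3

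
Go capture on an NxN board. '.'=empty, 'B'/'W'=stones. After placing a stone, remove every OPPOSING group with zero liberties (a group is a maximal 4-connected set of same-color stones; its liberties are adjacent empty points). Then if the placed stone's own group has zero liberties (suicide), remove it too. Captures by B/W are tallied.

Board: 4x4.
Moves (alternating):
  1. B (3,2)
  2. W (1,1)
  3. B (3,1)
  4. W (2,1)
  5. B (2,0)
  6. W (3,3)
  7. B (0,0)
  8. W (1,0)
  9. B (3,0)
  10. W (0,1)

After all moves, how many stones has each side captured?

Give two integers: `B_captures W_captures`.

Move 1: B@(3,2) -> caps B=0 W=0
Move 2: W@(1,1) -> caps B=0 W=0
Move 3: B@(3,1) -> caps B=0 W=0
Move 4: W@(2,1) -> caps B=0 W=0
Move 5: B@(2,0) -> caps B=0 W=0
Move 6: W@(3,3) -> caps B=0 W=0
Move 7: B@(0,0) -> caps B=0 W=0
Move 8: W@(1,0) -> caps B=0 W=0
Move 9: B@(3,0) -> caps B=0 W=0
Move 10: W@(0,1) -> caps B=0 W=1

Answer: 0 1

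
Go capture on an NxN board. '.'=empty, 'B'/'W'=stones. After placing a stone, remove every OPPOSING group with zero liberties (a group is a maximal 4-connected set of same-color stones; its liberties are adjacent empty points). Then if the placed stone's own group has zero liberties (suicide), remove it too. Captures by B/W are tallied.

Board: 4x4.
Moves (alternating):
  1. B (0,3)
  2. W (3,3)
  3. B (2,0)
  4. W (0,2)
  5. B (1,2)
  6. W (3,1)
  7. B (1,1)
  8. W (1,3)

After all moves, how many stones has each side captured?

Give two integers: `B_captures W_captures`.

Answer: 0 1

Derivation:
Move 1: B@(0,3) -> caps B=0 W=0
Move 2: W@(3,3) -> caps B=0 W=0
Move 3: B@(2,0) -> caps B=0 W=0
Move 4: W@(0,2) -> caps B=0 W=0
Move 5: B@(1,2) -> caps B=0 W=0
Move 6: W@(3,1) -> caps B=0 W=0
Move 7: B@(1,1) -> caps B=0 W=0
Move 8: W@(1,3) -> caps B=0 W=1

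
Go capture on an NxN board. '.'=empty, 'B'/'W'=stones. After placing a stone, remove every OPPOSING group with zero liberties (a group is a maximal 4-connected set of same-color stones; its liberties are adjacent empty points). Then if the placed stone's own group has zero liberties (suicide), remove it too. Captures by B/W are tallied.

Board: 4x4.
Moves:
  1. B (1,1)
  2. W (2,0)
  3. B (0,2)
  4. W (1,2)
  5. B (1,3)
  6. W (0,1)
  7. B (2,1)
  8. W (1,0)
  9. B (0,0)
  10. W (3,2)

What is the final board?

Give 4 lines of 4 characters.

Answer: B.B.
WBWB
WB..
..W.

Derivation:
Move 1: B@(1,1) -> caps B=0 W=0
Move 2: W@(2,0) -> caps B=0 W=0
Move 3: B@(0,2) -> caps B=0 W=0
Move 4: W@(1,2) -> caps B=0 W=0
Move 5: B@(1,3) -> caps B=0 W=0
Move 6: W@(0,1) -> caps B=0 W=0
Move 7: B@(2,1) -> caps B=0 W=0
Move 8: W@(1,0) -> caps B=0 W=0
Move 9: B@(0,0) -> caps B=1 W=0
Move 10: W@(3,2) -> caps B=1 W=0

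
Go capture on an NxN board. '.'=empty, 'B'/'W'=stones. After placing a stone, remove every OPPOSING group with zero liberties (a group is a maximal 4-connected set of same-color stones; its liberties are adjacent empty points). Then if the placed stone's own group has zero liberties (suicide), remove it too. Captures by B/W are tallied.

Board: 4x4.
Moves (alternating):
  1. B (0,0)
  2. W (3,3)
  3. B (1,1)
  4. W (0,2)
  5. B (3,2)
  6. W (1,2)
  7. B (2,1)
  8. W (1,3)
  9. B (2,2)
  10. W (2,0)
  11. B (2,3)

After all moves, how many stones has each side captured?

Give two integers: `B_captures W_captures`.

Answer: 1 0

Derivation:
Move 1: B@(0,0) -> caps B=0 W=0
Move 2: W@(3,3) -> caps B=0 W=0
Move 3: B@(1,1) -> caps B=0 W=0
Move 4: W@(0,2) -> caps B=0 W=0
Move 5: B@(3,2) -> caps B=0 W=0
Move 6: W@(1,2) -> caps B=0 W=0
Move 7: B@(2,1) -> caps B=0 W=0
Move 8: W@(1,3) -> caps B=0 W=0
Move 9: B@(2,2) -> caps B=0 W=0
Move 10: W@(2,0) -> caps B=0 W=0
Move 11: B@(2,3) -> caps B=1 W=0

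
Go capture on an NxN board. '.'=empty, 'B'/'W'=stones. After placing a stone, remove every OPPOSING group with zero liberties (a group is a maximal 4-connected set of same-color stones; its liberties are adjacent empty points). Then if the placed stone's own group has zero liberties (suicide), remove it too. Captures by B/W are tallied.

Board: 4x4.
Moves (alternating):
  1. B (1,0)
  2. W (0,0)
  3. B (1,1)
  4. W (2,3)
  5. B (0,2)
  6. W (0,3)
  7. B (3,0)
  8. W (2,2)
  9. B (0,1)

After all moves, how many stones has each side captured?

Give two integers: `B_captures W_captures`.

Answer: 1 0

Derivation:
Move 1: B@(1,0) -> caps B=0 W=0
Move 2: W@(0,0) -> caps B=0 W=0
Move 3: B@(1,1) -> caps B=0 W=0
Move 4: W@(2,3) -> caps B=0 W=0
Move 5: B@(0,2) -> caps B=0 W=0
Move 6: W@(0,3) -> caps B=0 W=0
Move 7: B@(3,0) -> caps B=0 W=0
Move 8: W@(2,2) -> caps B=0 W=0
Move 9: B@(0,1) -> caps B=1 W=0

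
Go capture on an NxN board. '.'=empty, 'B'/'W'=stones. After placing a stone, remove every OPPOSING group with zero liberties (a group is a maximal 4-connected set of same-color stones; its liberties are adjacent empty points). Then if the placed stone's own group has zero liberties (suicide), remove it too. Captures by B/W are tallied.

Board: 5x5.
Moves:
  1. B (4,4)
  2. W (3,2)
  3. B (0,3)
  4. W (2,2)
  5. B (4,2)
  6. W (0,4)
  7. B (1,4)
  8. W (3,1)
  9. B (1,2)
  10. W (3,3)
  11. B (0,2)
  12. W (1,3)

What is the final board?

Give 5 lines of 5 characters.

Move 1: B@(4,4) -> caps B=0 W=0
Move 2: W@(3,2) -> caps B=0 W=0
Move 3: B@(0,3) -> caps B=0 W=0
Move 4: W@(2,2) -> caps B=0 W=0
Move 5: B@(4,2) -> caps B=0 W=0
Move 6: W@(0,4) -> caps B=0 W=0
Move 7: B@(1,4) -> caps B=1 W=0
Move 8: W@(3,1) -> caps B=1 W=0
Move 9: B@(1,2) -> caps B=1 W=0
Move 10: W@(3,3) -> caps B=1 W=0
Move 11: B@(0,2) -> caps B=1 W=0
Move 12: W@(1,3) -> caps B=1 W=0

Answer: ..BB.
..BWB
..W..
.WWW.
..B.B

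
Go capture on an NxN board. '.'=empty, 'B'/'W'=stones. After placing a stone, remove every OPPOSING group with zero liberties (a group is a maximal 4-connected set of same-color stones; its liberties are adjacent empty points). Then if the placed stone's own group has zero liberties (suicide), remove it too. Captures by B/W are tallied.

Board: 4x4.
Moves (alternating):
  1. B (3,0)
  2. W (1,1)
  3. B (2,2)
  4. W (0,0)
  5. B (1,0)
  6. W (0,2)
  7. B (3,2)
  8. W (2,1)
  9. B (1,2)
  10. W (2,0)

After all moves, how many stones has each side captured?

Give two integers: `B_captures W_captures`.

Move 1: B@(3,0) -> caps B=0 W=0
Move 2: W@(1,1) -> caps B=0 W=0
Move 3: B@(2,2) -> caps B=0 W=0
Move 4: W@(0,0) -> caps B=0 W=0
Move 5: B@(1,0) -> caps B=0 W=0
Move 6: W@(0,2) -> caps B=0 W=0
Move 7: B@(3,2) -> caps B=0 W=0
Move 8: W@(2,1) -> caps B=0 W=0
Move 9: B@(1,2) -> caps B=0 W=0
Move 10: W@(2,0) -> caps B=0 W=1

Answer: 0 1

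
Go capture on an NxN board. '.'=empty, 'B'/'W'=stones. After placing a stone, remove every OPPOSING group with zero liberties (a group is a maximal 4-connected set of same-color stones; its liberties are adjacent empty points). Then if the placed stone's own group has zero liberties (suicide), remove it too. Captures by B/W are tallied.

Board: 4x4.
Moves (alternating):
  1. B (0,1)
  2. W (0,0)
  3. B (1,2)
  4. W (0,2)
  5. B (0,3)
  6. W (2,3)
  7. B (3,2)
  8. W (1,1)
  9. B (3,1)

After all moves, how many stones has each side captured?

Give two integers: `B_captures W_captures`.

Answer: 1 0

Derivation:
Move 1: B@(0,1) -> caps B=0 W=0
Move 2: W@(0,0) -> caps B=0 W=0
Move 3: B@(1,2) -> caps B=0 W=0
Move 4: W@(0,2) -> caps B=0 W=0
Move 5: B@(0,3) -> caps B=1 W=0
Move 6: W@(2,3) -> caps B=1 W=0
Move 7: B@(3,2) -> caps B=1 W=0
Move 8: W@(1,1) -> caps B=1 W=0
Move 9: B@(3,1) -> caps B=1 W=0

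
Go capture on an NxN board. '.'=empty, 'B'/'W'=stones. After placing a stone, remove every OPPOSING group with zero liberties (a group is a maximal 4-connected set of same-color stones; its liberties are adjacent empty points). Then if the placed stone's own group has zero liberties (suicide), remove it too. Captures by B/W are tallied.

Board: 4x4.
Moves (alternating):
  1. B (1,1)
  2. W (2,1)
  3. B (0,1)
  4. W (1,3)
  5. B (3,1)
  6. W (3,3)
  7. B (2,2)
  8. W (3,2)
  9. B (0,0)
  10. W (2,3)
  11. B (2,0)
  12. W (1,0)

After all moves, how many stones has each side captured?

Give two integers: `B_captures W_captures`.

Move 1: B@(1,1) -> caps B=0 W=0
Move 2: W@(2,1) -> caps B=0 W=0
Move 3: B@(0,1) -> caps B=0 W=0
Move 4: W@(1,3) -> caps B=0 W=0
Move 5: B@(3,1) -> caps B=0 W=0
Move 6: W@(3,3) -> caps B=0 W=0
Move 7: B@(2,2) -> caps B=0 W=0
Move 8: W@(3,2) -> caps B=0 W=0
Move 9: B@(0,0) -> caps B=0 W=0
Move 10: W@(2,3) -> caps B=0 W=0
Move 11: B@(2,0) -> caps B=1 W=0
Move 12: W@(1,0) -> caps B=1 W=0

Answer: 1 0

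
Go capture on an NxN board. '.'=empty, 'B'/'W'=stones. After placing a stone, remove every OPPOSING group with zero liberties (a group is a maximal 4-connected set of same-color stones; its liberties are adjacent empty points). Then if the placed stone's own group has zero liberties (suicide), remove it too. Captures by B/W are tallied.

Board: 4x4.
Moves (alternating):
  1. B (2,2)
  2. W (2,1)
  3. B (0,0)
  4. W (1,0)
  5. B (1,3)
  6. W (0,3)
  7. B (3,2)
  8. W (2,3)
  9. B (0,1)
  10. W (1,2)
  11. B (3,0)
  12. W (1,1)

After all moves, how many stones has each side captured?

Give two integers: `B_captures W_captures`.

Move 1: B@(2,2) -> caps B=0 W=0
Move 2: W@(2,1) -> caps B=0 W=0
Move 3: B@(0,0) -> caps B=0 W=0
Move 4: W@(1,0) -> caps B=0 W=0
Move 5: B@(1,3) -> caps B=0 W=0
Move 6: W@(0,3) -> caps B=0 W=0
Move 7: B@(3,2) -> caps B=0 W=0
Move 8: W@(2,3) -> caps B=0 W=0
Move 9: B@(0,1) -> caps B=0 W=0
Move 10: W@(1,2) -> caps B=0 W=1
Move 11: B@(3,0) -> caps B=0 W=1
Move 12: W@(1,1) -> caps B=0 W=1

Answer: 0 1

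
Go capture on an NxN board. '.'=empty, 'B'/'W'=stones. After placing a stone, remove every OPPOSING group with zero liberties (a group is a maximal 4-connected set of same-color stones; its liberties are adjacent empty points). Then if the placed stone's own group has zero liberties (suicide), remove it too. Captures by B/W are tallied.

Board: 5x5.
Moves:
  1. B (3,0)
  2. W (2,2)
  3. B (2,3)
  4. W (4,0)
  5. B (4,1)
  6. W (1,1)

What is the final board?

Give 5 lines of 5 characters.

Answer: .....
.W...
..WB.
B....
.B...

Derivation:
Move 1: B@(3,0) -> caps B=0 W=0
Move 2: W@(2,2) -> caps B=0 W=0
Move 3: B@(2,3) -> caps B=0 W=0
Move 4: W@(4,0) -> caps B=0 W=0
Move 5: B@(4,1) -> caps B=1 W=0
Move 6: W@(1,1) -> caps B=1 W=0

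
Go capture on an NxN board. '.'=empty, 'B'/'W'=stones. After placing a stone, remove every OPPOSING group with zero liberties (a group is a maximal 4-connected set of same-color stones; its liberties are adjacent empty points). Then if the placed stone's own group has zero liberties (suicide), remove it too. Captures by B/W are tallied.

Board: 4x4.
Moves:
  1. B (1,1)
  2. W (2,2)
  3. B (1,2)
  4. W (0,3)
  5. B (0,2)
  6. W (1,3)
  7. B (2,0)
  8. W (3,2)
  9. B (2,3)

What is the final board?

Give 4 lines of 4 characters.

Move 1: B@(1,1) -> caps B=0 W=0
Move 2: W@(2,2) -> caps B=0 W=0
Move 3: B@(1,2) -> caps B=0 W=0
Move 4: W@(0,3) -> caps B=0 W=0
Move 5: B@(0,2) -> caps B=0 W=0
Move 6: W@(1,3) -> caps B=0 W=0
Move 7: B@(2,0) -> caps B=0 W=0
Move 8: W@(3,2) -> caps B=0 W=0
Move 9: B@(2,3) -> caps B=2 W=0

Answer: ..B.
.BB.
B.WB
..W.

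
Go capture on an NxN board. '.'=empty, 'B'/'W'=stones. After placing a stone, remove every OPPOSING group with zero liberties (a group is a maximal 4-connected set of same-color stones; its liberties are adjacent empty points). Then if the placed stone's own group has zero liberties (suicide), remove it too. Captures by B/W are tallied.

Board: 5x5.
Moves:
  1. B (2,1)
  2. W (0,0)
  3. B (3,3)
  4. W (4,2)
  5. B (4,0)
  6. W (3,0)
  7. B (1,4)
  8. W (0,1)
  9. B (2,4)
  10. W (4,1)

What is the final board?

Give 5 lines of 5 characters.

Move 1: B@(2,1) -> caps B=0 W=0
Move 2: W@(0,0) -> caps B=0 W=0
Move 3: B@(3,3) -> caps B=0 W=0
Move 4: W@(4,2) -> caps B=0 W=0
Move 5: B@(4,0) -> caps B=0 W=0
Move 6: W@(3,0) -> caps B=0 W=0
Move 7: B@(1,4) -> caps B=0 W=0
Move 8: W@(0,1) -> caps B=0 W=0
Move 9: B@(2,4) -> caps B=0 W=0
Move 10: W@(4,1) -> caps B=0 W=1

Answer: WW...
....B
.B..B
W..B.
.WW..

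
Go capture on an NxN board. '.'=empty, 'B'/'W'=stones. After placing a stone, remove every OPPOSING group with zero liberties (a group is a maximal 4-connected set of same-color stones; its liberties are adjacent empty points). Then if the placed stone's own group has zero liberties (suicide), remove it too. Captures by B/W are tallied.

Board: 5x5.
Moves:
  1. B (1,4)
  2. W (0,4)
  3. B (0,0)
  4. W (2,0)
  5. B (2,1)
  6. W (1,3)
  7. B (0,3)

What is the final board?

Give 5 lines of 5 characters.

Move 1: B@(1,4) -> caps B=0 W=0
Move 2: W@(0,4) -> caps B=0 W=0
Move 3: B@(0,0) -> caps B=0 W=0
Move 4: W@(2,0) -> caps B=0 W=0
Move 5: B@(2,1) -> caps B=0 W=0
Move 6: W@(1,3) -> caps B=0 W=0
Move 7: B@(0,3) -> caps B=1 W=0

Answer: B..B.
...WB
WB...
.....
.....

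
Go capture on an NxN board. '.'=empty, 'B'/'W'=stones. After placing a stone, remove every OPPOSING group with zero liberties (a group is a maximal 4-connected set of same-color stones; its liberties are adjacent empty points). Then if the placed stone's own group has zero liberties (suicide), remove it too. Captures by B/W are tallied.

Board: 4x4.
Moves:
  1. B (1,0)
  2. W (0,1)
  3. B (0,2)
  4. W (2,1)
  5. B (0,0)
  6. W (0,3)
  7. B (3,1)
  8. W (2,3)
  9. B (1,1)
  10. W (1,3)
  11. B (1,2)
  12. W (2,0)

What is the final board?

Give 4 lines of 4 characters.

Move 1: B@(1,0) -> caps B=0 W=0
Move 2: W@(0,1) -> caps B=0 W=0
Move 3: B@(0,2) -> caps B=0 W=0
Move 4: W@(2,1) -> caps B=0 W=0
Move 5: B@(0,0) -> caps B=0 W=0
Move 6: W@(0,3) -> caps B=0 W=0
Move 7: B@(3,1) -> caps B=0 W=0
Move 8: W@(2,3) -> caps B=0 W=0
Move 9: B@(1,1) -> caps B=1 W=0
Move 10: W@(1,3) -> caps B=1 W=0
Move 11: B@(1,2) -> caps B=1 W=0
Move 12: W@(2,0) -> caps B=1 W=0

Answer: B.BW
BBBW
WW.W
.B..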